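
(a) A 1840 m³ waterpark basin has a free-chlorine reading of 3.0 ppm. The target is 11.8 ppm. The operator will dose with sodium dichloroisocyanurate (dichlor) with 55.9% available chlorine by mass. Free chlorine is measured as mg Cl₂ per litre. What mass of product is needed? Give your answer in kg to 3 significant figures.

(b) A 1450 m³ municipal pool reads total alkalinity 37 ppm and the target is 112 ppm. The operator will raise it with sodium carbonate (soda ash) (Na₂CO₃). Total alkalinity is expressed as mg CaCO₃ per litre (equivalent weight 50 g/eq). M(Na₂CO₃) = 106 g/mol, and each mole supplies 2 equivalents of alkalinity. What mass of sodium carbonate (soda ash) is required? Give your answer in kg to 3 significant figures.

(a) 29.0 kg; (b) 115 kg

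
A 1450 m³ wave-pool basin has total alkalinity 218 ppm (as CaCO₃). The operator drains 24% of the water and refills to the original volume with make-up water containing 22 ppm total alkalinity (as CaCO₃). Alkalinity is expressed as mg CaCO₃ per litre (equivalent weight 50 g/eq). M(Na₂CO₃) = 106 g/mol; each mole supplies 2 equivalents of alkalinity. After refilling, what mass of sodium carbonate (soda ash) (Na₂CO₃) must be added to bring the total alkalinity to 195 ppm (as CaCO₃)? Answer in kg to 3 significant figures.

Volume: 1450 m³ = 1,450,000 L.
After draining 24% and refilling: 218 × 0.76 + 22 × 0.24 = 170.96 ppm.
Deficit to target: 195 − 170.96 = 24.04 mg/L.
As CaCO₃: 24.04 mg/L × 1,450,000 L = 34,860 g; ÷ 50 g/eq ÷ 2 = 348.6 mol Na₂CO₃.
Mass: 348.6 × 106 = 36,950 g.

36.9 kg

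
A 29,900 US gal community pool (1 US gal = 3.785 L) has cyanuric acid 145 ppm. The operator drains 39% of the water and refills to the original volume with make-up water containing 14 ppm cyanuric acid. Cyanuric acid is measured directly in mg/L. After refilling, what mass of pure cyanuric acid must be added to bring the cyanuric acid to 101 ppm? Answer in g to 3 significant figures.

802 g

Volume: 29,900 US gal × 3.785 L/gal = 113,172 L.
After draining 39% and refilling: 145 × 0.61 + 14 × 0.39 = 93.91 ppm.
Deficit to target: 101 − 93.91 = 7.09 mg/L.
Mass: 7.09 mg/L × 113,172 L = 802.4 g cyanuric acid.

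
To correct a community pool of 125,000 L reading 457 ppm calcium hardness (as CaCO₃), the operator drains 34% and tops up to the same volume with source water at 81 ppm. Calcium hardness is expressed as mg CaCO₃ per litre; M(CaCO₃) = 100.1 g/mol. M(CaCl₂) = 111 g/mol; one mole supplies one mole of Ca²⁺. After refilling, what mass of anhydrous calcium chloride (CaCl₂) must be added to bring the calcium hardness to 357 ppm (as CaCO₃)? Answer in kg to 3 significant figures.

After draining 34% and refilling: 457 × 0.66 + 81 × 0.34 = 329.16 ppm.
Deficit to target: 357 − 329.16 = 27.84 mg/L.
As CaCO₃: 27.84 mg/L × 125,000 L = 3480 g; ÷ 100.1 = 34.77 mol Ca²⁺.
Mass: 34.77 × 111 = 3859 g.

3.86 kg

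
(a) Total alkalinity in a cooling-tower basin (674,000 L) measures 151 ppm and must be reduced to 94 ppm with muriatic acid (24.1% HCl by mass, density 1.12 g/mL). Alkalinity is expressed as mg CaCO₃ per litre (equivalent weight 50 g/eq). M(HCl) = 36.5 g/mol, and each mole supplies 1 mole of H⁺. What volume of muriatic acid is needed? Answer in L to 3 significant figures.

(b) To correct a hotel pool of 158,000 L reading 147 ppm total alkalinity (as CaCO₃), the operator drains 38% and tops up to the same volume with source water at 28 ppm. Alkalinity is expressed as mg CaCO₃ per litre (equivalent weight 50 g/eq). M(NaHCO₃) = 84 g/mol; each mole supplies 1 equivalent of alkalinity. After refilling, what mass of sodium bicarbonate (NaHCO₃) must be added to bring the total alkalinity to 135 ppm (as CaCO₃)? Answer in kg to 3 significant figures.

(a) Alkalinity to neutralize: (151 − 94) = 57 mg/L as CaCO₃ × 674,000 L = 38,420 g as CaCO₃.
(a) Equivalents of H⁺ required: 38,420 ÷ 50 g/eq = 768.4 eq = 768.4 mol HCl.
(a) Mass of HCl: 768.4 × 36.5 = 28,050 g.
(a) Mass of 24.1% solution: 28,050 / 0.241 = 116,400 g.
(a) Volume: 116,400 g ÷ 1.12 g/mL = 103,900 mL.

(b) After draining 38% and refilling: 147 × 0.62 + 28 × 0.38 = 101.78 ppm.
(b) Deficit to target: 135 − 101.78 = 33.22 mg/L.
(b) As CaCO₃: 33.22 mg/L × 158,000 L = 5249 g; ÷ 50 g/eq ÷ 1 = 105 mol NaHCO₃.
(b) Mass: 105 × 84 = 8818 g.

(a) 104 L; (b) 8.82 kg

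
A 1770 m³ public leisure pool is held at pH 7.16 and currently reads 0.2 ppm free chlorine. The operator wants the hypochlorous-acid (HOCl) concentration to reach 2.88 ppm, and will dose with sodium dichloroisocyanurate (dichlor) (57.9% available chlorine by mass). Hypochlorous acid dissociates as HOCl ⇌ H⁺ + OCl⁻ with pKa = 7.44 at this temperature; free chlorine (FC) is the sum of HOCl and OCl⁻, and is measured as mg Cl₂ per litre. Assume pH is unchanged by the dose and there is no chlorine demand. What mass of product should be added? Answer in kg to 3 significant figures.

Volume: 1770 m³ = 1,770,000 L.
[OCl⁻]/[HOCl] = 10^(pH − pKa) = 10^(7.16 − 7.44) = 0.5248; fraction as HOCl = 1/(1 + 0.5248) = 0.6558.
Free chlorine required for 2.88 ppm HOCl: 2.88 / 0.6558 = 4.391 ppm.
FC to add: 4.391 − 0.2 = 4.191 mg/L as Cl₂.
Cl₂ equivalent: 4.191 mg/L × 1,770,000 L = 7419 g.
Product at 57.9% available Cl: 7419 / 0.579 = 12,810 g.

12.8 kg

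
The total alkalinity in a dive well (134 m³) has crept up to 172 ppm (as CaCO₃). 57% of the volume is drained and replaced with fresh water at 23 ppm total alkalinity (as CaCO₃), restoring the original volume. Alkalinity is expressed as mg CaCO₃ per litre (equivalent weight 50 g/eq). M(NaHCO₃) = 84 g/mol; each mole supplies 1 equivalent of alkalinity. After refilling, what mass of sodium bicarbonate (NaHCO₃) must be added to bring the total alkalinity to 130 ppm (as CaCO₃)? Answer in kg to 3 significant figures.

9.66 kg

Volume: 134 m³ = 134,000 L.
After draining 57% and refilling: 172 × 0.43 + 23 × 0.57 = 87.07 ppm.
Deficit to target: 130 − 87.07 = 42.93 mg/L.
As CaCO₃: 42.93 mg/L × 134,000 L = 5753 g; ÷ 50 g/eq ÷ 1 = 115.1 mol NaHCO₃.
Mass: 115.1 × 84 = 9664 g.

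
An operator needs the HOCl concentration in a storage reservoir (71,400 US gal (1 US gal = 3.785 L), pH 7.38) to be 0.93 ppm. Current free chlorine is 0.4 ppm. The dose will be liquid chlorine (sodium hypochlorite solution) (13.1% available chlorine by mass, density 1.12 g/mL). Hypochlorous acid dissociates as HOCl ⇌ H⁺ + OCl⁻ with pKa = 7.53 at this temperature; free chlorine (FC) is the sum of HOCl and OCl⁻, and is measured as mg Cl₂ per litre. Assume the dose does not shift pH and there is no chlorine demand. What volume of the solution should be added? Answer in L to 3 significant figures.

Volume: 71,400 US gal × 3.785 L/gal = 270,249 L.
[OCl⁻]/[HOCl] = 10^(pH − pKa) = 10^(7.38 − 7.53) = 0.7079; fraction as HOCl = 1/(1 + 0.7079) = 0.5855.
Free chlorine required for 0.93 ppm HOCl: 0.93 / 0.5855 = 1.588 ppm.
FC to add: 1.588 − 0.4 = 1.188 mg/L as Cl₂.
Cl₂ equivalent: 1.188 mg/L × 270,249 L = 321.2 g.
Product at 13.1% available Cl: 321.2 / 0.131 = 2452 g.
Volume: 2452 g ÷ 1.12 g/mL = 2189 mL.

2.19 L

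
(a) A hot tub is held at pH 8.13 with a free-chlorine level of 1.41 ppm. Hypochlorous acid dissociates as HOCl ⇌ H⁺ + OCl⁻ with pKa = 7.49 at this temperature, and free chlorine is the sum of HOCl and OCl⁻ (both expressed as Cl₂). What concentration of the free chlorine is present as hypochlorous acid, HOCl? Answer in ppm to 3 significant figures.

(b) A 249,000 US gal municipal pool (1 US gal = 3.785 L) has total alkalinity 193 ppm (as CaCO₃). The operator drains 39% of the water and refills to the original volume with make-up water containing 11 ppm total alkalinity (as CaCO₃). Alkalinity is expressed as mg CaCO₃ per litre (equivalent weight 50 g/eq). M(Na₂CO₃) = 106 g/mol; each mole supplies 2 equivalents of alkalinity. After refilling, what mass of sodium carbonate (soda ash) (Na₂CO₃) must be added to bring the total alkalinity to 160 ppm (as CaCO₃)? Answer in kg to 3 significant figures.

(a) [OCl⁻]/[HOCl] = 10^(pH − pKa) = 10^(8.13 − 7.49) = 10^0.64 = 4.365.
(a) Fraction as HOCl = 1 / (1 + 4.365) = 0.1864.
(a) HOCl = 0.1864 × 1.41 ppm = 0.2628 ppm.

(b) Volume: 249,000 US gal × 3.785 L/gal = 942,465 L.
(b) After draining 39% and refilling: 193 × 0.61 + 11 × 0.39 = 122.02 ppm.
(b) Deficit to target: 160 − 122.02 = 37.98 mg/L.
(b) As CaCO₃: 37.98 mg/L × 942,465 L = 35,790 g; ÷ 50 g/eq ÷ 2 = 357.9 mol Na₂CO₃.
(b) Mass: 357.9 × 106 = 37,940 g.

(a) 0.263 ppm; (b) 37.9 kg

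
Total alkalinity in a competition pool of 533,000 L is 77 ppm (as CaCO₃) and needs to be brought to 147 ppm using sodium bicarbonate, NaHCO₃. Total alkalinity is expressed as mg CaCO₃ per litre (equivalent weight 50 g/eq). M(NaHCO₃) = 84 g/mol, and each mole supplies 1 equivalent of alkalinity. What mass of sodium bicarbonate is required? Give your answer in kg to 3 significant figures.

62.7 kg

Alkalinity to add: (147 − 77) = 70 mg/L as CaCO₃ × 533,000 L = 37,310 g as CaCO₃.
Equivalents: 37,310 g ÷ 50 g/eq = 746.2 eq.
NaHCO₃ supplies 1 eq per mole → 746.2 mol.
Mass: 746.2 mol × 84 g/mol = 62,680 g.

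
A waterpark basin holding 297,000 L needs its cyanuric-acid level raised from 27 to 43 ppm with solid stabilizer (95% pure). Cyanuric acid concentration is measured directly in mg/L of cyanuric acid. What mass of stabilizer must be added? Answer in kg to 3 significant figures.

CYA to add: (43 − 27) = 16 mg/L × 297,000 L = 4752 g cyanuric acid.
At 95% purity: 4752 / 0.95 = 5002 g product.

5.00 kg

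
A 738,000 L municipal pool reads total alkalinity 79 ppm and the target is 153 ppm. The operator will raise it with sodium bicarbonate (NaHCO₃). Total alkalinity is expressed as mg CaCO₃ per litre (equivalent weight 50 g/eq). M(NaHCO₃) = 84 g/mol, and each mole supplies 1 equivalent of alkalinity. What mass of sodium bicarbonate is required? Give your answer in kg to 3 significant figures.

Alkalinity to add: (153 − 79) = 74 mg/L as CaCO₃ × 738,000 L = 54,610 g as CaCO₃.
Equivalents: 54,610 g ÷ 50 g/eq = 1092 eq.
NaHCO₃ supplies 1 eq per mole → 1092 mol.
Mass: 1092 mol × 84 g/mol = 91,750 g.

91.7 kg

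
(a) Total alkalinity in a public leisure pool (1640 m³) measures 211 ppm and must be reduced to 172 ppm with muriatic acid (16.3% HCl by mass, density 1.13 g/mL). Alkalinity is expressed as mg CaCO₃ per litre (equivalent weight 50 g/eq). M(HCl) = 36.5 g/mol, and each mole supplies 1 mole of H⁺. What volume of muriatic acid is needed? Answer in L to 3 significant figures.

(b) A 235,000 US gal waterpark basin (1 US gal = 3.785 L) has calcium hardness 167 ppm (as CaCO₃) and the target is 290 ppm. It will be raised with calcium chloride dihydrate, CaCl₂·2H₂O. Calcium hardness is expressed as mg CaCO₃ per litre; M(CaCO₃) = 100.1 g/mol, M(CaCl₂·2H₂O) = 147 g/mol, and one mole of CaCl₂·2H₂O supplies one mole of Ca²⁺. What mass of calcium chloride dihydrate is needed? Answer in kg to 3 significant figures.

(a) Volume: 1640 m³ = 1,640,000 L.
(a) Alkalinity to neutralize: (211 − 172) = 39 mg/L as CaCO₃ × 1,640,000 L = 63,960 g as CaCO₃.
(a) Equivalents of H⁺ required: 63,960 ÷ 50 g/eq = 1279 eq = 1279 mol HCl.
(a) Mass of HCl: 1279 × 36.5 = 46,690 g.
(a) Mass of 16.3% solution: 46,690 / 0.163 = 286,400 g.
(a) Volume: 286,400 g ÷ 1.13 g/mL = 253,500 mL.

(b) Volume: 235,000 US gal × 3.785 L/gal = 889,475 L.
(b) Hardness to add: (290 − 167) = 123 mg/L as CaCO₃ × 889,475 L = 109,400 g as CaCO₃.
(b) Moles of Ca²⁺ (1 mol Ca²⁺ ≡ 1 mol CaCO₃): 109,400 / 100.1 g/mol = 1093 mol.
(b) Mass of CaCl₂·2H₂O: 1093 × 147 = 160,700 g.

(a) 253 L; (b) 161 kg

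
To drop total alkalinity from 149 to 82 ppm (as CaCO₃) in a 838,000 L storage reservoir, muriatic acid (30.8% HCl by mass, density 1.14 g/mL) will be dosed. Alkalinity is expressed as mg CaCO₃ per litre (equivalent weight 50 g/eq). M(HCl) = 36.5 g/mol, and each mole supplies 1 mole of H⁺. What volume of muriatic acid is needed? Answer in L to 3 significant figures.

Alkalinity to neutralize: (149 − 82) = 67 mg/L as CaCO₃ × 838,000 L = 56,150 g as CaCO₃.
Equivalents of H⁺ required: 56,150 ÷ 50 g/eq = 1123 eq = 1123 mol HCl.
Mass of HCl: 1123 × 36.5 = 40,990 g.
Mass of 30.8% solution: 40,990 / 0.308 = 133,100 g.
Volume: 133,100 g ÷ 1.14 g/mL = 116,700 mL.

117 L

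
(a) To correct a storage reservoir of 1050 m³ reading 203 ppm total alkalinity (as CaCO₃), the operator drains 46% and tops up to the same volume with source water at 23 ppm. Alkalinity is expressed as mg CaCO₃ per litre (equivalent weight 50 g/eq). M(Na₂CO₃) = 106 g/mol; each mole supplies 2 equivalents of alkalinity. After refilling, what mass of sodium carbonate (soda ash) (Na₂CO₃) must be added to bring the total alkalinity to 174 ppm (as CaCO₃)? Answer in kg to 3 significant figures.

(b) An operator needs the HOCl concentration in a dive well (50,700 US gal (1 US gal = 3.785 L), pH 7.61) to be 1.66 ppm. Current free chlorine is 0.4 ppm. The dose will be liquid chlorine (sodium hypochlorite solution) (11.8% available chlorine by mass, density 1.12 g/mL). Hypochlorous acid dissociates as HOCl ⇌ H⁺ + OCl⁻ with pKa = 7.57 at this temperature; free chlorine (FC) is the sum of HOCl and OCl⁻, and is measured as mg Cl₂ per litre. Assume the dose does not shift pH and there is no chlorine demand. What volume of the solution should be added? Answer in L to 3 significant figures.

(a) Volume: 1050 m³ = 1,050,000 L.
(a) After draining 46% and refilling: 203 × 0.54 + 23 × 0.46 = 120.2 ppm.
(a) Deficit to target: 174 − 120.2 = 53.8 mg/L.
(a) As CaCO₃: 53.8 mg/L × 1,050,000 L = 56,490 g; ÷ 50 g/eq ÷ 2 = 564.9 mol Na₂CO₃.
(a) Mass: 564.9 × 106 = 59,880 g.

(b) Volume: 50,700 US gal × 3.785 L/gal = 191,900 L.
(b) [OCl⁻]/[HOCl] = 10^(pH − pKa) = 10^(7.61 − 7.57) = 1.096; fraction as HOCl = 1/(1 + 1.096) = 0.477.
(b) Free chlorine required for 1.66 ppm HOCl: 1.66 / 0.477 = 3.48 ppm.
(b) FC to add: 3.48 − 0.4 = 3.08 mg/L as Cl₂.
(b) Cl₂ equivalent: 3.08 mg/L × 191,900 L = 591.1 g.
(b) Product at 11.8% available Cl: 591.1 / 0.118 = 5009 g.
(b) Volume: 5009 g ÷ 1.12 g/mL = 4472 mL.

(a) 59.9 kg; (b) 4.47 L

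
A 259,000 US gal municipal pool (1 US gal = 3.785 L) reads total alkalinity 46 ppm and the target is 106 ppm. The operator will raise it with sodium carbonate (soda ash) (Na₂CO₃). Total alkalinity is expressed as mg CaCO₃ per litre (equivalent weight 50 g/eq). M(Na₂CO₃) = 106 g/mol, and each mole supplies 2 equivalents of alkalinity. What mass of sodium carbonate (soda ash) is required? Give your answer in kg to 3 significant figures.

Volume: 259,000 US gal × 3.785 L/gal = 980,315 L.
Alkalinity to add: (106 − 46) = 60 mg/L as CaCO₃ × 980,315 L = 58,820 g as CaCO₃.
Equivalents: 58,820 g ÷ 50 g/eq = 1176 eq.
Each mole of Na₂CO₃ supplies 2 eq, so 1176 / 2 = 588.2 mol.
Mass: 588.2 mol × 106 g/mol = 62,350 g.

62.3 kg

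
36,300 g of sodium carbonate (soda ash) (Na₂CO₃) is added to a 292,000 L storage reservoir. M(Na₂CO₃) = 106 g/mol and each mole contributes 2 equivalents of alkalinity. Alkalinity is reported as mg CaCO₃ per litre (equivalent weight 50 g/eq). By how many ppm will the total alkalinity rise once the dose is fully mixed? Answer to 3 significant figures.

Moles of Na₂CO₃: 36,300 g ÷ 106 g/mol = 342.5 mol → 684.9 eq of alkalinity.
As CaCO₃: 684.9 eq × 50 g/eq = 34,250 g.
Rise: 34,250 g / 292,000 L × 1000 = 117.3 mg/L.

117 ppm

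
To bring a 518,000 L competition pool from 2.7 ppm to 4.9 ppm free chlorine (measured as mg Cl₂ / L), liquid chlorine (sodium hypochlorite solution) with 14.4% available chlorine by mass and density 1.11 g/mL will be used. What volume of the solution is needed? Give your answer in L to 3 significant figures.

7.13 L

Chlorine deficit: 4.9 − 2.7 = 2.2 ppm = 2.2 mg/L as Cl₂.
Cl₂ equivalent needed: 2.2 mg/L × 518,000 L = 1,140,000 mg = 1140 g.
Product at 14.4% available chlorine: 1140 / 0.144 = 7914 g.
Volume at density 1.11 g/mL: 7914 g ÷ 1.11 g/mL = 7130 mL.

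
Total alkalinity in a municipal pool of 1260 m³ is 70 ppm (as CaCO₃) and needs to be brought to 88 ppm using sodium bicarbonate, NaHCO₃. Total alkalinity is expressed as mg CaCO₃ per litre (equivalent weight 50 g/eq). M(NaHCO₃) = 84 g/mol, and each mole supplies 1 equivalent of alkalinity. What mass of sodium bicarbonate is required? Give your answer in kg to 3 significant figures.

38.1 kg

Volume: 1260 m³ = 1,260,000 L.
Alkalinity to add: (88 − 70) = 18 mg/L as CaCO₃ × 1,260,000 L = 22,680 g as CaCO₃.
Equivalents: 22,680 g ÷ 50 g/eq = 453.6 eq.
NaHCO₃ supplies 1 eq per mole → 453.6 mol.
Mass: 453.6 mol × 84 g/mol = 38,100 g.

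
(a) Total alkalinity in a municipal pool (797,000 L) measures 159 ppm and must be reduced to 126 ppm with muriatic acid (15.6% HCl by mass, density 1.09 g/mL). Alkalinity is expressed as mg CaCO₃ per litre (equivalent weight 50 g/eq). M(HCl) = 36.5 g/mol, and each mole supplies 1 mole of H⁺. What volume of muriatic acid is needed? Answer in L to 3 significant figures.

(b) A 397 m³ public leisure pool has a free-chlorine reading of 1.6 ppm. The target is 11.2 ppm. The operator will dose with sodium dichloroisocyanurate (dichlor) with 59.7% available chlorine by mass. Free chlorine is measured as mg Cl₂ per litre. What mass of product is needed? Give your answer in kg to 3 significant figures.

(a) 113 L; (b) 6.38 kg

(a) Alkalinity to neutralize: (159 − 126) = 33 mg/L as CaCO₃ × 797,000 L = 26,300 g as CaCO₃.
(a) Equivalents of H⁺ required: 26,300 ÷ 50 g/eq = 526 eq = 526 mol HCl.
(a) Mass of HCl: 526 × 36.5 = 19,200 g.
(a) Mass of 15.6% solution: 19,200 / 0.156 = 123,100 g.
(a) Volume: 123,100 g ÷ 1.09 g/mL = 112,900 mL.

(b) Volume: 397 m³ = 397,000 L.
(b) Chlorine deficit: 11.2 − 1.6 = 9.6 ppm = 9.6 mg/L as Cl₂.
(b) Cl₂ equivalent needed: 9.6 mg/L × 397,000 L = 3,811,000 mg = 3811 g.
(b) Product at 59.7% available chlorine: 3811 / 0.597 = 6384 g.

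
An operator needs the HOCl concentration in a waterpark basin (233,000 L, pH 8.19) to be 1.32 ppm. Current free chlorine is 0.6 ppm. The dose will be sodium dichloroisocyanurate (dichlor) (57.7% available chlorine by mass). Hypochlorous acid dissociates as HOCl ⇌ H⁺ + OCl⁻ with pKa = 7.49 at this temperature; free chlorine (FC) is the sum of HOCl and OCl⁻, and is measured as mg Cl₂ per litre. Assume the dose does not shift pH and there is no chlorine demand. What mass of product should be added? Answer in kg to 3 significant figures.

2.96 kg

[OCl⁻]/[HOCl] = 10^(pH − pKa) = 10^(8.19 − 7.49) = 5.012; fraction as HOCl = 1/(1 + 5.012) = 0.1663.
Free chlorine required for 1.32 ppm HOCl: 1.32 / 0.1663 = 7.936 ppm.
FC to add: 7.936 − 0.6 = 7.336 mg/L as Cl₂.
Cl₂ equivalent: 7.336 mg/L × 233,000 L = 1709 g.
Product at 57.7% available Cl: 1709 / 0.577 = 2962 g.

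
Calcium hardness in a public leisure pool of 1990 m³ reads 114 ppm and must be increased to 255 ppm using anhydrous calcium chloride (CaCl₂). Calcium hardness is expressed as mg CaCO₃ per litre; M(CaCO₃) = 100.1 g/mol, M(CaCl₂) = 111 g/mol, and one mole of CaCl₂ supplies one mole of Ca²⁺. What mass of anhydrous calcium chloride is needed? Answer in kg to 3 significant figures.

311 kg

Volume: 1990 m³ = 1,990,000 L.
Hardness to add: (255 − 114) = 141 mg/L as CaCO₃ × 1,990,000 L = 280,600 g as CaCO₃.
Moles of Ca²⁺ (1 mol Ca²⁺ ≡ 1 mol CaCO₃): 280,600 / 100.1 g/mol = 2803 mol.
Mass of CaCl₂: 2803 × 111 = 311,100 g.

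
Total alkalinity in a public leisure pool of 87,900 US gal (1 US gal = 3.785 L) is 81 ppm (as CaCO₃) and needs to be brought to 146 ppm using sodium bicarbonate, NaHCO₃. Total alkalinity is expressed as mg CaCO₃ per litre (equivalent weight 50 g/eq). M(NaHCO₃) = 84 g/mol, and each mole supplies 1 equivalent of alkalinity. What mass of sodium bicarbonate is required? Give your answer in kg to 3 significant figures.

36.3 kg

Volume: 87,900 US gal × 3.785 L/gal = 332,702 L.
Alkalinity to add: (146 − 81) = 65 mg/L as CaCO₃ × 332,702 L = 21,630 g as CaCO₃.
Equivalents: 21,630 g ÷ 50 g/eq = 432.5 eq.
NaHCO₃ supplies 1 eq per mole → 432.5 mol.
Mass: 432.5 mol × 84 g/mol = 36,330 g.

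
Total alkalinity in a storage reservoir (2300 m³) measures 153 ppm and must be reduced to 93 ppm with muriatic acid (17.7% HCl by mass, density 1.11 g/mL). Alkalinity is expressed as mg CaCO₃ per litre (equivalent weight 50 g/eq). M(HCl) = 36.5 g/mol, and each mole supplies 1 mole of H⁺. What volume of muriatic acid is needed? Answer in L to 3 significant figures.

Volume: 2300 m³ = 2,300,000 L.
Alkalinity to neutralize: (153 − 93) = 60 mg/L as CaCO₃ × 2,300,000 L = 138,000 g as CaCO₃.
Equivalents of H⁺ required: 138,000 ÷ 50 g/eq = 2760 eq = 2760 mol HCl.
Mass of HCl: 2760 × 36.5 = 100,700 g.
Mass of 17.7% solution: 100,700 / 0.177 = 569,200 g.
Volume: 569,200 g ÷ 1.11 g/mL = 512,800 mL.

513 L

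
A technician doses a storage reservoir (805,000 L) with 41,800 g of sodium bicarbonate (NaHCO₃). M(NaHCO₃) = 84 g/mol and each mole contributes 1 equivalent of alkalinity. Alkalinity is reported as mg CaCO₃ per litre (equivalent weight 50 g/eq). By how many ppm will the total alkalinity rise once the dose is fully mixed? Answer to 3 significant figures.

Moles of NaHCO₃: 41,800 g ÷ 84 g/mol = 497.6 mol → 497.6 eq of alkalinity.
As CaCO₃: 497.6 eq × 50 g/eq = 24,880 g.
Rise: 24,880 g / 805,000 L × 1000 = 30.91 mg/L.

30.9 ppm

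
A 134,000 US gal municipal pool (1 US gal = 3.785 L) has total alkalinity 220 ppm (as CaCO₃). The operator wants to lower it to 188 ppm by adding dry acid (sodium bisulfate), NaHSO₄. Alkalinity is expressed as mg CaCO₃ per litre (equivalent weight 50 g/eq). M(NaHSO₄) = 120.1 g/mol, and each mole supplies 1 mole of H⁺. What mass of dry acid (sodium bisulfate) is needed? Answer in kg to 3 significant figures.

39.0 kg

Volume: 134,000 US gal × 3.785 L/gal = 507,190 L.
Alkalinity to neutralize: (220 − 188) = 32 mg/L as CaCO₃ × 507,190 L = 16,230 g as CaCO₃.
Equivalents of H⁺ required: 16,230 ÷ 50 g/eq = 324.6 eq = 324.6 mol NaHSO₄.
Mass of NaHSO₄: 324.6 × 120.1 = 38,980 g.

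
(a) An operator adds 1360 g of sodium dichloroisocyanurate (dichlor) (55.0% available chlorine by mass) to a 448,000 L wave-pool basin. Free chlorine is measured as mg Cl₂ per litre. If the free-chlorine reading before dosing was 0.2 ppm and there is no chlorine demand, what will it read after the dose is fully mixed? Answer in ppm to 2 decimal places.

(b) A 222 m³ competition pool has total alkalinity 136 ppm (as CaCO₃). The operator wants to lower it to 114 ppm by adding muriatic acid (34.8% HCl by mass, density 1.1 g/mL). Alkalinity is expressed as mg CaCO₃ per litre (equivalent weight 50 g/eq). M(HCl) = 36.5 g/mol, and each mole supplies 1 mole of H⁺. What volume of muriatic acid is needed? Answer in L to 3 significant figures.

(a) 1.87 ppm; (b) 9.31 L

(a) Available chlorine delivered: 1360 g × 0.55 = 748 g as Cl₂.
(a) Concentration rise: 748 g / 448,000 L = 1.67 mg/L = 1.67 ppm.
(a) Final FC: 0.2 + 1.67 = 1.87 ppm.

(b) Volume: 222 m³ = 222,000 L.
(b) Alkalinity to neutralize: (136 − 114) = 22 mg/L as CaCO₃ × 222,000 L = 4884 g as CaCO₃.
(b) Equivalents of H⁺ required: 4884 ÷ 50 g/eq = 97.68 eq = 97.68 mol HCl.
(b) Mass of HCl: 97.68 × 36.5 = 3565 g.
(b) Mass of 34.8% solution: 3565 / 0.348 = 10,250 g.
(b) Volume: 10,250 g ÷ 1.1 g/mL = 9314 mL.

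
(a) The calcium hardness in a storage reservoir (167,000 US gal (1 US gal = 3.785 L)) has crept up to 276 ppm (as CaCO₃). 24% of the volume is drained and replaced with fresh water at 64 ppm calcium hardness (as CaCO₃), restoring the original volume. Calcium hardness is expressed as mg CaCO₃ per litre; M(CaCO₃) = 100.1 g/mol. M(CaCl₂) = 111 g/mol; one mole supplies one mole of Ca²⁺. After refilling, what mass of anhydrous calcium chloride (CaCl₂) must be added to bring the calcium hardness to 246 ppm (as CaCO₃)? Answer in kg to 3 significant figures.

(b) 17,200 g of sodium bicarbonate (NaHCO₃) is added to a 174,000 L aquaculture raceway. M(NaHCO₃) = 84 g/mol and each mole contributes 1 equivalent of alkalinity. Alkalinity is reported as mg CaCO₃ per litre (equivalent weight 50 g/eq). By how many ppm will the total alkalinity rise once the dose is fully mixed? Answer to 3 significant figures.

(a) 14.6 kg; (b) 58.8 ppm

(a) Volume: 167,000 US gal × 3.785 L/gal = 632,095 L.
(a) After draining 24% and refilling: 276 × 0.76 + 64 × 0.24 = 225.12 ppm.
(a) Deficit to target: 246 − 225.12 = 20.88 mg/L.
(a) As CaCO₃: 20.88 mg/L × 632,095 L = 13,200 g; ÷ 100.1 = 131.8 mol Ca²⁺.
(a) Mass: 131.8 × 111 = 14,640 g.

(b) Moles of NaHCO₃: 17,200 g ÷ 84 g/mol = 204.8 mol → 204.8 eq of alkalinity.
(b) As CaCO₃: 204.8 eq × 50 g/eq = 10,240 g.
(b) Rise: 10,240 g / 174,000 L × 1000 = 58.84 mg/L.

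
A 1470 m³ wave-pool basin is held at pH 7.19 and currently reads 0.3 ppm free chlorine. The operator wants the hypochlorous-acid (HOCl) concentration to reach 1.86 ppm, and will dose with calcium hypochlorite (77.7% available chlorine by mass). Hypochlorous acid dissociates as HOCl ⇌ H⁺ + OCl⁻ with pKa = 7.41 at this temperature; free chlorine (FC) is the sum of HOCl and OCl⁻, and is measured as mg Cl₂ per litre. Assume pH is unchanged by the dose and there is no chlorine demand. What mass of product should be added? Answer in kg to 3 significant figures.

5.07 kg

Volume: 1470 m³ = 1,470,000 L.
[OCl⁻]/[HOCl] = 10^(pH − pKa) = 10^(7.19 − 7.41) = 0.6026; fraction as HOCl = 1/(1 + 0.6026) = 0.624.
Free chlorine required for 1.86 ppm HOCl: 1.86 / 0.624 = 2.981 ppm.
FC to add: 2.981 − 0.3 = 2.681 mg/L as Cl₂.
Cl₂ equivalent: 2.681 mg/L × 1,470,000 L = 3941 g.
Product at 77.7% available Cl: 3941 / 0.777 = 5072 g.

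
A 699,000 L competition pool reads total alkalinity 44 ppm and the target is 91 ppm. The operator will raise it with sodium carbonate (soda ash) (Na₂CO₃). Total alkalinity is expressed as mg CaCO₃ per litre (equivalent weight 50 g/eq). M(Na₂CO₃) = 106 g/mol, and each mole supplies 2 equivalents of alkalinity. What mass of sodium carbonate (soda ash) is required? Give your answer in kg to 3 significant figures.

Alkalinity to add: (91 − 44) = 47 mg/L as CaCO₃ × 699,000 L = 32,850 g as CaCO₃.
Equivalents: 32,850 g ÷ 50 g/eq = 657.1 eq.
Each mole of Na₂CO₃ supplies 2 eq, so 657.1 / 2 = 328.5 mol.
Mass: 328.5 mol × 106 g/mol = 34,820 g.

34.8 kg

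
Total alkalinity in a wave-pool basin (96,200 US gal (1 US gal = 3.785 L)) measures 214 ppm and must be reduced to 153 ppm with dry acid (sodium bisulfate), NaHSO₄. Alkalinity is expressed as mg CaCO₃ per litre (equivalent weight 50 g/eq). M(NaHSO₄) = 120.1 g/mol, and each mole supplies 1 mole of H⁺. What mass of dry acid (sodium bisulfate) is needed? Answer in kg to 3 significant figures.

53.4 kg

Volume: 96,200 US gal × 3.785 L/gal = 364,117 L.
Alkalinity to neutralize: (214 − 153) = 61 mg/L as CaCO₃ × 364,117 L = 22,210 g as CaCO₃.
Equivalents of H⁺ required: 22,210 ÷ 50 g/eq = 444.2 eq = 444.2 mol NaHSO₄.
Mass of NaHSO₄: 444.2 × 120.1 = 53,350 g.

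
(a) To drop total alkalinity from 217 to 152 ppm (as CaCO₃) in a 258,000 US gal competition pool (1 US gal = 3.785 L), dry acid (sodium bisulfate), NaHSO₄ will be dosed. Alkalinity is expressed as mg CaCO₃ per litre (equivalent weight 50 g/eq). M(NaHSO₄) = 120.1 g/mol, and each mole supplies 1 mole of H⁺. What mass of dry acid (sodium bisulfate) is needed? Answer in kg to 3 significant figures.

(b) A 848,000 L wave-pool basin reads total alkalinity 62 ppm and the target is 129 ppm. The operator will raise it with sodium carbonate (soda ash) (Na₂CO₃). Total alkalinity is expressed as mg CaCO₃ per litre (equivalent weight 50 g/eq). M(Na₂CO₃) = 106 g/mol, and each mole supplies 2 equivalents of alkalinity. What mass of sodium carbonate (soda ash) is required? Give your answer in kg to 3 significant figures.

(a) 152 kg; (b) 60.2 kg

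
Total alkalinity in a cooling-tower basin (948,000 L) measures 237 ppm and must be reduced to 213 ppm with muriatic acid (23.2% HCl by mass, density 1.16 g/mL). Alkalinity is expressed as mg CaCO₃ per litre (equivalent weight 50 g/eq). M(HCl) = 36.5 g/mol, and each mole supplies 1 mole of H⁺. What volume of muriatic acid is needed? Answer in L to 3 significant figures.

61.7 L

Alkalinity to neutralize: (237 − 213) = 24 mg/L as CaCO₃ × 948,000 L = 22,750 g as CaCO₃.
Equivalents of H⁺ required: 22,750 ÷ 50 g/eq = 455 eq = 455 mol HCl.
Mass of HCl: 455 × 36.5 = 16,610 g.
Mass of 23.2% solution: 16,610 / 0.232 = 71,590 g.
Volume: 71,590 g ÷ 1.16 g/mL = 61,720 mL.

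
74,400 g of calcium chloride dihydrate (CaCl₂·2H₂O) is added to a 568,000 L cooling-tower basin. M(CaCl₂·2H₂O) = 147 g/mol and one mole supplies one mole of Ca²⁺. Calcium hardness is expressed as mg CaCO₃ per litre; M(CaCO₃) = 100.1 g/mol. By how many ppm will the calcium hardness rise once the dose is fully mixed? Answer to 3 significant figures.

Moles of Ca²⁺: 74,400 g ÷ 147 g/mol = 506.1 mol.
As CaCO₃: 506.1 mol × 100.1 g/mol = 50,660 g.
Rise: 50,660 g / 568,000 L × 1000 = 89.2 mg/L.

89.2 ppm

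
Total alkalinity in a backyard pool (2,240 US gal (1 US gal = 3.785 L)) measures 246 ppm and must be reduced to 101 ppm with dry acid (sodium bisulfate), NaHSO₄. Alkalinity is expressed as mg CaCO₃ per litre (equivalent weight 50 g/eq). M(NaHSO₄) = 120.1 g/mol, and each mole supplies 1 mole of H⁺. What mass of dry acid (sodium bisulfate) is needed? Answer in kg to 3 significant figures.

2.95 kg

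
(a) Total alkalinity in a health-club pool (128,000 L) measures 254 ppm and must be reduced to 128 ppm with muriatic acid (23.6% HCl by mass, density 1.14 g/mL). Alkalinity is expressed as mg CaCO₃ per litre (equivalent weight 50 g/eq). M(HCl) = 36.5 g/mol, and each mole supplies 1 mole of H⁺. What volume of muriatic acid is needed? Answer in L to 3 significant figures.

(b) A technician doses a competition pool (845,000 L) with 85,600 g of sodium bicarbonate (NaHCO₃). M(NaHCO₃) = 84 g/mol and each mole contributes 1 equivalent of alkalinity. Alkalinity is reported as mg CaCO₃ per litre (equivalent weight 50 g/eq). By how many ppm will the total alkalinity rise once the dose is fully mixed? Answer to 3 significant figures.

(a) Alkalinity to neutralize: (254 − 128) = 126 mg/L as CaCO₃ × 128,000 L = 16,130 g as CaCO₃.
(a) Equivalents of H⁺ required: 16,130 ÷ 50 g/eq = 322.6 eq = 322.6 mol HCl.
(a) Mass of HCl: 322.6 × 36.5 = 11,770 g.
(a) Mass of 23.6% solution: 11,770 / 0.236 = 49,890 g.
(a) Volume: 49,890 g ÷ 1.14 g/mL = 43,760 mL.

(b) Moles of NaHCO₃: 85,600 g ÷ 84 g/mol = 1019 mol → 1019 eq of alkalinity.
(b) As CaCO₃: 1019 eq × 50 g/eq = 50,950 g.
(b) Rise: 50,950 g / 845,000 L × 1000 = 60.3 mg/L.

(a) 43.8 L; (b) 60.3 ppm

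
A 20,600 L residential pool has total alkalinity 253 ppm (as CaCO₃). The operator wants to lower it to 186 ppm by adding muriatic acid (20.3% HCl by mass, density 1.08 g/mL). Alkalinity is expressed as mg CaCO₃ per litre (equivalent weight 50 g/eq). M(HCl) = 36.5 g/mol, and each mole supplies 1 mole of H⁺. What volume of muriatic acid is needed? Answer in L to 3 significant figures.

4.60 L

Alkalinity to neutralize: (253 − 186) = 67 mg/L as CaCO₃ × 20,600 L = 1380 g as CaCO₃.
Equivalents of H⁺ required: 1380 ÷ 50 g/eq = 27.6 eq = 27.6 mol HCl.
Mass of HCl: 27.6 × 36.5 = 1008 g.
Mass of 20.3% solution: 1008 / 0.203 = 4963 g.
Volume: 4963 g ÷ 1.08 g/mL = 4596 mL.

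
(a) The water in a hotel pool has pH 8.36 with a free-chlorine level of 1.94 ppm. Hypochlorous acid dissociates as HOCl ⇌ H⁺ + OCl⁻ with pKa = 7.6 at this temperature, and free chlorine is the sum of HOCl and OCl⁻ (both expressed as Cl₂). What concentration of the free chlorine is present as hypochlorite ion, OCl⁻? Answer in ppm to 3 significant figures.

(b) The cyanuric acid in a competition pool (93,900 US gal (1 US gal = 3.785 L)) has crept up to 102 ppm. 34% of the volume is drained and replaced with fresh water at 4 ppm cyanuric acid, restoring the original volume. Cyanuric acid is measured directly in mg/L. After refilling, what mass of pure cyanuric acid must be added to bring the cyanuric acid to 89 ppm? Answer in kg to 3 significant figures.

(a) [OCl⁻]/[HOCl] = 10^(pH − pKa) = 10^(8.36 − 7.6) = 10^0.76 = 5.754.
(a) Fraction as HOCl = 1 / (1 + 5.754) = 0.1481.
(a) OCl⁻ = (1 − 0.1481) × 1.94 ppm = 1.653 ppm.

(b) Volume: 93,900 US gal × 3.785 L/gal = 355,412 L.
(b) After draining 34% and refilling: 102 × 0.66 + 4 × 0.34 = 68.68 ppm.
(b) Deficit to target: 89 − 68.68 = 20.32 mg/L.
(b) Mass: 20.32 mg/L × 355,412 L = 7222 g cyanuric acid.

(a) 1.65 ppm; (b) 7.22 kg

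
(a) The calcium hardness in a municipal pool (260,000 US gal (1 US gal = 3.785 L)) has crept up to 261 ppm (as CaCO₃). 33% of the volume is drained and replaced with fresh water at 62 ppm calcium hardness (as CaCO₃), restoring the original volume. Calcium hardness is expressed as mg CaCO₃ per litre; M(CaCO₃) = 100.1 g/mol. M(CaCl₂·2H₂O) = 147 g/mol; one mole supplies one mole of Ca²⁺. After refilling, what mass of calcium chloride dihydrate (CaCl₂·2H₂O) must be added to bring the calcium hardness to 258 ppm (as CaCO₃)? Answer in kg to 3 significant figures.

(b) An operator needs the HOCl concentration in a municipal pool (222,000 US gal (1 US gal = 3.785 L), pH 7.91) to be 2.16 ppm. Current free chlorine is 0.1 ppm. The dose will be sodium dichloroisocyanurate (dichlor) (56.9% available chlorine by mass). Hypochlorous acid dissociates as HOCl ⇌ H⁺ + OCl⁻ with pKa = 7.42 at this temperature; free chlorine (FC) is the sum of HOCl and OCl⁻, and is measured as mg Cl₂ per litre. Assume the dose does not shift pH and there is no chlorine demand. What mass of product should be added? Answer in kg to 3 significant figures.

(a) 90.6 kg; (b) 12.9 kg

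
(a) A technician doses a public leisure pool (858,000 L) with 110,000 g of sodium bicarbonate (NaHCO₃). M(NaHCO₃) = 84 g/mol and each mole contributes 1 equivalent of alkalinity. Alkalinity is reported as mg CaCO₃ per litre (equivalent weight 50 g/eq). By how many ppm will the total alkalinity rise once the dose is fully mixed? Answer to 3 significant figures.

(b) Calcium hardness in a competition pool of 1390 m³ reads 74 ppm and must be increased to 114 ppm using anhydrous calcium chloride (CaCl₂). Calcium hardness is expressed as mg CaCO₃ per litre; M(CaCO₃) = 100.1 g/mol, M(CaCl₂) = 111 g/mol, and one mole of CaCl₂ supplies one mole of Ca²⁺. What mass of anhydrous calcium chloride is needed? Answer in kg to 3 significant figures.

(a) Moles of NaHCO₃: 110,000 g ÷ 84 g/mol = 1310 mol → 1310 eq of alkalinity.
(a) As CaCO₃: 1310 eq × 50 g/eq = 65,480 g.
(a) Rise: 65,480 g / 858,000 L × 1000 = 76.31 mg/L.

(b) Volume: 1390 m³ = 1,390,000 L.
(b) Hardness to add: (114 − 74) = 40 mg/L as CaCO₃ × 1,390,000 L = 55,600 g as CaCO₃.
(b) Moles of Ca²⁺ (1 mol Ca²⁺ ≡ 1 mol CaCO₃): 55,600 / 100.1 g/mol = 555.4 mol.
(b) Mass of CaCl₂: 555.4 × 111 = 61,650 g.

(a) 76.3 ppm; (b) 61.7 kg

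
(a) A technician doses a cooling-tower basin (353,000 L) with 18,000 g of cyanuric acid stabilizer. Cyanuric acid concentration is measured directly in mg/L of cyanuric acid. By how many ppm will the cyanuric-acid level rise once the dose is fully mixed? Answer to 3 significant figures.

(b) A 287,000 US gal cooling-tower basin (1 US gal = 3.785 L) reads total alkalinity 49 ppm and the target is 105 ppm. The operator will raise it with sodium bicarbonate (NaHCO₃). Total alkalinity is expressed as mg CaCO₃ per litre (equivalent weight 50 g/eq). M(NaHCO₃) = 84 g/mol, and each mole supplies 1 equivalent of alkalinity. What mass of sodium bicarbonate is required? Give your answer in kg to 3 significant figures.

(a) 51.0 ppm; (b) 102 kg

(a) Rise: 18,000 g / 353,000 L × 1000 = 50.99 mg/L.

(b) Volume: 287,000 US gal × 3.785 L/gal = 1,086,295 L.
(b) Alkalinity to add: (105 − 49) = 56 mg/L as CaCO₃ × 1,086,295 L = 60,830 g as CaCO₃.
(b) Equivalents: 60,830 g ÷ 50 g/eq = 1217 eq.
(b) NaHCO₃ supplies 1 eq per mole → 1217 mol.
(b) Mass: 1217 mol × 84 g/mol = 102,200 g.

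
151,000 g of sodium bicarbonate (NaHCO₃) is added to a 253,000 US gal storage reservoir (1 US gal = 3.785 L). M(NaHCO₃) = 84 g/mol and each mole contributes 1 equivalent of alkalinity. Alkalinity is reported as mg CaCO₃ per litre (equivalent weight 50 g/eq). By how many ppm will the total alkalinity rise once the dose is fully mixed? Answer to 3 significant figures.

Volume: 253,000 US gal × 3.785 L/gal = 957,605 L.
Moles of NaHCO₃: 151,000 g ÷ 84 g/mol = 1798 mol → 1798 eq of alkalinity.
As CaCO₃: 1798 eq × 50 g/eq = 89,880 g.
Rise: 89,880 g / 957,605 L × 1000 = 93.86 mg/L.

93.9 ppm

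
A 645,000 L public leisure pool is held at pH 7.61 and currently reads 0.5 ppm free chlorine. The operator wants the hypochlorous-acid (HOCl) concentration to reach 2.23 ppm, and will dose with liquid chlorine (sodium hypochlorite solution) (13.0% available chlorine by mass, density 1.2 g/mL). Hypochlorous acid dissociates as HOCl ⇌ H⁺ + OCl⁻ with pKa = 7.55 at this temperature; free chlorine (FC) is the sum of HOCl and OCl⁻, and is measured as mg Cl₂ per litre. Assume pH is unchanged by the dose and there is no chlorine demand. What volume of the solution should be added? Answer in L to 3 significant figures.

17.7 L

[OCl⁻]/[HOCl] = 10^(pH − pKa) = 10^(7.61 − 7.55) = 1.148; fraction as HOCl = 1/(1 + 1.148) = 0.4655.
Free chlorine required for 2.23 ppm HOCl: 2.23 / 0.4655 = 4.79 ppm.
FC to add: 4.79 − 0.5 = 4.29 mg/L as Cl₂.
Cl₂ equivalent: 4.29 mg/L × 645,000 L = 2767 g.
Product at 13.0% available Cl: 2767 / 0.13 = 21,290 g.
Volume: 21,290 g ÷ 1.2 g/mL = 17,740 mL.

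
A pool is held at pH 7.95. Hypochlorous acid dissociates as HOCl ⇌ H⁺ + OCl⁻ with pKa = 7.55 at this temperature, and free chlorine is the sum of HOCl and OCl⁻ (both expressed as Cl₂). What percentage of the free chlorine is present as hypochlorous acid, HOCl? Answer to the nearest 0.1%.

28.5%

[OCl⁻]/[HOCl] = 10^(pH − pKa) = 10^(7.95 − 7.55) = 10^0.40 = 2.512.
Fraction as HOCl = 1 / (1 + 2.512) = 0.2847.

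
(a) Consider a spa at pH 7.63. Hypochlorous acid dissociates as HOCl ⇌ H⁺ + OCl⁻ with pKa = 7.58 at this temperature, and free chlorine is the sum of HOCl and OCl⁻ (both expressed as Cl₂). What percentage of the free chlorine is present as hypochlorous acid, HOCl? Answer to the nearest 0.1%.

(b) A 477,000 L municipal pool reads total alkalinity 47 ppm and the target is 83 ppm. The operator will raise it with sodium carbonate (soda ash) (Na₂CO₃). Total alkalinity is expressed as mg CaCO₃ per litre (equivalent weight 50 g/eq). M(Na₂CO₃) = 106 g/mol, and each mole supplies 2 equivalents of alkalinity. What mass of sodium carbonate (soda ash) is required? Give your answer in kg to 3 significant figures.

(a) [OCl⁻]/[HOCl] = 10^(pH − pKa) = 10^(7.63 − 7.58) = 10^0.05 = 1.122.
(a) Fraction as HOCl = 1 / (1 + 1.122) = 0.4712.

(b) Alkalinity to add: (83 − 47) = 36 mg/L as CaCO₃ × 477,000 L = 17,170 g as CaCO₃.
(b) Equivalents: 17,170 g ÷ 50 g/eq = 343.4 eq.
(b) Each mole of Na₂CO₃ supplies 2 eq, so 343.4 / 2 = 171.7 mol.
(b) Mass: 171.7 mol × 106 g/mol = 18,200 g.

(a) 47.1%; (b) 18.2 kg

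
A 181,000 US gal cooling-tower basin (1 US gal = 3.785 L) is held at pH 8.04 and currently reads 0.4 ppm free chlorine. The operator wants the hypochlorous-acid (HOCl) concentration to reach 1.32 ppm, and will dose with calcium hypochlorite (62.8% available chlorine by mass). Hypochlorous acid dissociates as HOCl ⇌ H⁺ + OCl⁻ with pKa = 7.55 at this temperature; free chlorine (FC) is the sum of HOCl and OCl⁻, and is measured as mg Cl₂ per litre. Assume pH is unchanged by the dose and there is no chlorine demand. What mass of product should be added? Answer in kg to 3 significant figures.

Volume: 181,000 US gal × 3.785 L/gal = 685,085 L.
[OCl⁻]/[HOCl] = 10^(pH − pKa) = 10^(8.04 − 7.55) = 3.09; fraction as HOCl = 1/(1 + 3.09) = 0.2445.
Free chlorine required for 1.32 ppm HOCl: 1.32 / 0.2445 = 5.399 ppm.
FC to add: 5.399 − 0.4 = 4.999 mg/L as Cl₂.
Cl₂ equivalent: 4.999 mg/L × 685,085 L = 3425 g.
Product at 62.8% available Cl: 3425 / 0.628 = 5454 g.

5.45 kg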